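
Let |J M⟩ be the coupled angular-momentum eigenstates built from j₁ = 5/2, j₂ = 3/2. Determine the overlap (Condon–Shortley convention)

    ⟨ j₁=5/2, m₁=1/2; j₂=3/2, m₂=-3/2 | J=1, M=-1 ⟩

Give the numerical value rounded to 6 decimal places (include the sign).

+√(1/20) = +0.223607

triangle: 3!×2!×0!/6! = 12/720
(j±m)!: 3!×2!×0!×3!×0!×2! = 144
prefactor² = (2J+1)×Δ×N² = 36/5
  k=0: +1/(0!×3!×2!×0!×0!×0!) = 1/12
Σ = 1/12  ⇒  CG² = 36/5×1/12² = 1/20
CG = +√(1/20) = +0.223607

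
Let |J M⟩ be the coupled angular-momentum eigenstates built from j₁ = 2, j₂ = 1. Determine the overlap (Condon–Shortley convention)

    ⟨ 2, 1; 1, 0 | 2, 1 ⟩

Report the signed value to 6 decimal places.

+√(1/6) = +0.408248

triangle: 1!*3!*1!/6! = 6/720
(j±m)!: 3!*1!*1!*1!*3!*1! = 36
prefactor² = (2J+1)*Δ*N² = 3/2
  k=0: +1/(0!*1!*1!*1!*2!*0!) = 1/2
  k=1: −1/(1!*0!*0!*0!*3!*1!) = -1/6
Σ = 1/3  ⇒  CG² = 3/2*1/3² = 1/6
CG = +√(1/6) = +0.408248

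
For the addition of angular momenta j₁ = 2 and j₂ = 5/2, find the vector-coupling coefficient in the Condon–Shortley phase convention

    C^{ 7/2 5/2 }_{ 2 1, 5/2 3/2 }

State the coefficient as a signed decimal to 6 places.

-0.125988  (= −√(1/63))

triangle: 1!·3!·4!/9! = 144/362880
(j±m)!: 3!·1!·4!·1!·6!·1! = 103680
prefactor² = (2J+1)·Δ·N² = 2304/7
  k=0: +1/(0!·1!·1!·4!·2!·0!) = 1/48
  k=1: −1/(1!·0!·0!·3!·3!·1!) = -1/36
Σ = -1/144  ⇒  CG² = 2304/7·(-1/144)² = 1/63
CG = −√(1/63) = -0.125988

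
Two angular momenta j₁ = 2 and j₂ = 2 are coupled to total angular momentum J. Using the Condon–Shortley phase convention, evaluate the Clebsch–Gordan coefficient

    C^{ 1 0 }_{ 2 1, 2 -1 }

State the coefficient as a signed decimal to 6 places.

−√(1/10) = -0.316228

j₁+j₂−J=3  J+j₁−j₂=1  J−j₁+j₂=1  j₁+j₂+J+1=6
(j₁±m₁, j₂±m₂, J±M) = (3,1,1,3,1,1)
P² = 9/10
sum k=0..1:
  [0] +1/6 = 1/6
  [1] −1/2 = -1/2
S = -1/3
C² = P²·S² = 1/10 ; C = -0.316228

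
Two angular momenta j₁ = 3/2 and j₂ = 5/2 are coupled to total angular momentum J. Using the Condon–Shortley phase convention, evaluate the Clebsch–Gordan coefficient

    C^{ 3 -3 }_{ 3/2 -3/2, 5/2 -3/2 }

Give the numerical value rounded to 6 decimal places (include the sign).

−√(3/8) ≈ -0.612372

√[7·1!2!4!/8! · 0!3!1!4!0!6!] = √(864)
  +(−1)^1/∏(1,0,2,0,0,4)! = -1/48  (running -1/48)
⟨..|..⟩ = √(864)·(-1/48) = -0.612372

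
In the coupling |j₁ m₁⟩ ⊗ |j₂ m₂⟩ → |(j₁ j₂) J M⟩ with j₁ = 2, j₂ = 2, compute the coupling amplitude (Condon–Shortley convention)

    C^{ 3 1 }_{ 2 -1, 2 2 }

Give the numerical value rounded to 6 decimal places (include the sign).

j₁+j₂−J=1  J+j₁−j₂=3  J−j₁+j₂=3  j₁+j₂+J+1=8
(j₁±m₁, j₂±m₂, J±M) = (1,3,4,0,4,2)
P² = 216/5
sum k=1..1:
  [1] −1/12 = -1/12
S = -1/12
C² = P²·S² = 3/10 ; C = -0.547723

−√(3/10) ≈ -0.547723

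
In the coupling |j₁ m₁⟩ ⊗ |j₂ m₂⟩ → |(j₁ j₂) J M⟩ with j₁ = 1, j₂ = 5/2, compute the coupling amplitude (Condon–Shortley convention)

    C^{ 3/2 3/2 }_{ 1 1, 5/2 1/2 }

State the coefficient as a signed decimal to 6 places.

+√(1/15) ≈ +0.258199

√[4·2!0!3!/6! · 2!0!3!2!3!0!] = √(48/5)
  +(−1)^0/∏(0,2,0,3,0,0)! = 1/12  (running 1/12)
⟨..|..⟩ = √(48/5)·(1/12) = +0.258199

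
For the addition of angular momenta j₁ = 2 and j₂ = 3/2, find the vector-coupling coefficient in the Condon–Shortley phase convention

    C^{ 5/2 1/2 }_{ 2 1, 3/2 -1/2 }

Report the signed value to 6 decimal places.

triangle: 1!·3!·2!/7! = 12/5040
(j±m)!: 3!·1!·1!·2!·3!·2! = 144
prefactor² = (2J+1)·Δ·N² = 72/35
  k=0: +1/(0!·1!·1!·1!·2!·1!) = 1/2
  k=1: −1/(1!·0!·0!·0!·3!·2!) = -1/12
Σ = 5/12  ⇒  CG² = 72/35·5/12² = 5/14
CG = +√(5/14) = +0.597614

+0.597614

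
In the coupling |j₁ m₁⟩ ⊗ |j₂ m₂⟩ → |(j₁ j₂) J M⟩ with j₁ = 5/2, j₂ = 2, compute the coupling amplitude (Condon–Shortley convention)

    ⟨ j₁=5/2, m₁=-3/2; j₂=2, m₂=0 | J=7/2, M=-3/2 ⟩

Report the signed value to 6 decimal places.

j₁+j₂−J=1  J+j₁−j₂=4  J−j₁+j₂=3  j₁+j₂+J+1=9
(j₁±m₁, j₂±m₂, J±M) = (1,4,2,2,2,5)
P² = 512/7
sum k=0..1:
  [0] +1/48 = 1/48
  [1] −1/12 = -1/12
S = -1/16
C² = P²·S² = 2/7 ; C = -0.534522

-0.534522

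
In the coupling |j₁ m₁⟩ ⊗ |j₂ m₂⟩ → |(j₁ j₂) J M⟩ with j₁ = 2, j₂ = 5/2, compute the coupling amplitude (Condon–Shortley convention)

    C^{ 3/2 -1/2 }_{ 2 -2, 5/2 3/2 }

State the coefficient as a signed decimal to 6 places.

triangle: 3!*1!*2!/7! = 12/5040
(j±m)!: 0!*4!*4!*1!*1!*2! = 1152
prefactor² = (2J+1)*Δ*N² = 384/35
  k=3: −1/(3!*0!*1!*1!*0!*1!) = -1/6
Σ = -1/6  ⇒  CG² = 384/35*(-1/6)² = 32/105
CG = −√(32/105) = -0.552052

−√(32/105) = -0.552052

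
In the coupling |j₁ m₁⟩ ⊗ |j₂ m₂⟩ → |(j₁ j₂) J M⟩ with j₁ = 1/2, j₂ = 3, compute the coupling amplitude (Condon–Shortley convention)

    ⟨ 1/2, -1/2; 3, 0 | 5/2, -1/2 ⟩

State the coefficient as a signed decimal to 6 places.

-0.654654  (= −√(3/7))

j₁+j₂−J=1  J+j₁−j₂=0  J−j₁+j₂=5  j₁+j₂+J+1=7
(j₁±m₁, j₂±m₂, J±M) = (0,1,3,3,2,3)
P² = 432/7
sum k=1..1:
  [1] −1/12 = -1/12
S = -1/12
C² = P²·S² = 3/7 ; C = -0.654654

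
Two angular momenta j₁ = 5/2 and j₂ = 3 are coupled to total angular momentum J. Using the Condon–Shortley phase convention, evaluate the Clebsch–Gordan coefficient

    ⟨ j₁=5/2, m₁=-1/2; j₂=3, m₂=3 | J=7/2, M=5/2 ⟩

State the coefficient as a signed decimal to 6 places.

+0.654654  (= +√(3/7))

j₁+j₂−J=2  J+j₁−j₂=3  J−j₁+j₂=4  j₁+j₂+J+1=10
(j₁±m₁, j₂±m₂, J±M) = (2,3,6,0,6,1)
P² = 27648/7
sum k=2..2:
  [2] +1/96 = 1/96
S = 1/96
C² = P²·S² = 3/7 ; C = +0.654654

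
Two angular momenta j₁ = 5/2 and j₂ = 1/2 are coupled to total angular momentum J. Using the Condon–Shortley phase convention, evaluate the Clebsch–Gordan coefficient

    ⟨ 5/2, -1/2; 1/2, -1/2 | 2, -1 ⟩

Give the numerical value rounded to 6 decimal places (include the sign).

√[5·1!4!0!/6! · 2!3!0!1!1!3!] = √(12)
  +(−1)^0/∏(0,1,3,0,1,0)! = 1/6  (running 1/6)
⟨..|..⟩ = √(12)·(1/6) = +0.577350

+√(1/3) = +0.577350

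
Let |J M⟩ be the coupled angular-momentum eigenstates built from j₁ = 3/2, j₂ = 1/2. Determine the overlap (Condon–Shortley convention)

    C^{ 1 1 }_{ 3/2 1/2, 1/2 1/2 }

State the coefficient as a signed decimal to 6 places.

√[3·1!2!0!/4! · 2!1!1!0!2!0!] = √(1)
  +(−1)^1/∏(1,0,0,0,2,0)! = -1/2  (running -1/2)
⟨..|..⟩ = √(1)·(-1/2) = -0.500000

-0.500000  (= −√(1/4))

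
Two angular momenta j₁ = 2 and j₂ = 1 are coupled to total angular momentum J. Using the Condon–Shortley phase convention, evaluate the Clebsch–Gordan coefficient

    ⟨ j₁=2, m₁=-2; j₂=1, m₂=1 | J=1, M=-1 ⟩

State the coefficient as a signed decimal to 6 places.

+√(3/5) = +0.774597

√[3·2!2!0!/5! · 0!4!2!0!0!2!] = √(48/5)
  +(−1)^2/∏(2,0,2,0,0,0)! = 1/4  (running 1/4)
⟨..|..⟩ = √(48/5)·(1/4) = +0.774597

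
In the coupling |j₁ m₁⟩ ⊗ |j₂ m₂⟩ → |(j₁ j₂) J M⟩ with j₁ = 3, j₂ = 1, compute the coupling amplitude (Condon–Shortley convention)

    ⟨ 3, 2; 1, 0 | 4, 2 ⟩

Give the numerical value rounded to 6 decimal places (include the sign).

+√(3/7) ≈ +0.654654

√[9·0!6!2!/9! · 5!1!1!1!6!2!] = √(43200/7)
  +(−1)^0/∏(0,0,1,1,5,1)! = 1/120  (running 1/120)
⟨..|..⟩ = √(43200/7)·(1/120) = +0.654654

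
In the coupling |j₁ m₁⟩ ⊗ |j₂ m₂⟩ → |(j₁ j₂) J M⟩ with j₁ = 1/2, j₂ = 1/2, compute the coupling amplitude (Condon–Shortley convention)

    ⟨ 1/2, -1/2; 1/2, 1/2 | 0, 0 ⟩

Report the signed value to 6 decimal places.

j₁+j₂−J=1  J+j₁−j₂=0  J−j₁+j₂=0  j₁+j₂+J+1=2
(j₁±m₁, j₂±m₂, J±M) = (0,1,1,0,0,0)
P² = 1/2
sum k=1..1:
  [1] −1/1 = -1
S = -1
C² = P²·S² = 1/2 ; C = -0.707107

-0.707107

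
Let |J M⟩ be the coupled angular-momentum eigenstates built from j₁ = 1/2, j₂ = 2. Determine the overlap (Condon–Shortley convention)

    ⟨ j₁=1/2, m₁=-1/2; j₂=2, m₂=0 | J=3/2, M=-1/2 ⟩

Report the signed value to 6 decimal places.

−√(2/5) = -0.632456

triangle: 1!*0!*3!/5! = 6/120
(j±m)!: 0!*1!*2!*2!*1!*2! = 8
prefactor² = (2J+1)*Δ*N² = 8/5
  k=1: −1/(1!*0!*0!*1!*0!*2!) = -1/2
Σ = -1/2  ⇒  CG² = 8/5*(-1/2)² = 2/5
CG = −√(2/5) = -0.632456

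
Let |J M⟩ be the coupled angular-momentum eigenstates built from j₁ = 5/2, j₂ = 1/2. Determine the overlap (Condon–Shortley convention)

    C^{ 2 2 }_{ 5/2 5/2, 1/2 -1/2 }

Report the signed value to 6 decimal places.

+√(5/6) = +0.912871

triangle: 1!*4!*0!/6! = 24/720
(j±m)!: 5!*0!*0!*1!*4!*0! = 2880
prefactor² = (2J+1)*Δ*N² = 480
  k=0: +1/(0!*1!*0!*0!*4!*0!) = 1/24
Σ = 1/24  ⇒  CG² = 480*1/24² = 5/6
CG = +√(5/6) = +0.912871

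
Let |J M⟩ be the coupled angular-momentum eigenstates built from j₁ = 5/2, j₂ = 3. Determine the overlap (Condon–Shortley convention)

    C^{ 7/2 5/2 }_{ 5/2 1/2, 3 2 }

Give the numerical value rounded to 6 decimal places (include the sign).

−√(2/63) = -0.178174

√[8·2!3!4!/10! · 3!2!5!1!6!1!] = √(4608/7)
  +(−1)^1/∏(1,1,1,4,2,0)! = -1/48  (running -1/48)
  +(−1)^2/∏(2,0,0,3,3,1)! = 1/72  (running -1/144)
⟨..|..⟩ = √(4608/7)·(-1/144) = -0.178174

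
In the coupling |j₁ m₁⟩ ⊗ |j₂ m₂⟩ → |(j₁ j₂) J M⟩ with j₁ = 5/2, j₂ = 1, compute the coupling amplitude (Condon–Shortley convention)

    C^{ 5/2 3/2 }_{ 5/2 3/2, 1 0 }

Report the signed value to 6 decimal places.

+√(9/35) ≈ +0.507093

√[6·1!4!1!/7! · 4!1!1!1!4!1!] = √(576/35)
  +(−1)^0/∏(0,1,1,1,3,0)! = 1/6  (running 1/6)
  +(−1)^1/∏(1,0,0,0,4,1)! = -1/24  (running 1/8)
⟨..|..⟩ = √(576/35)·(1/8) = +0.507093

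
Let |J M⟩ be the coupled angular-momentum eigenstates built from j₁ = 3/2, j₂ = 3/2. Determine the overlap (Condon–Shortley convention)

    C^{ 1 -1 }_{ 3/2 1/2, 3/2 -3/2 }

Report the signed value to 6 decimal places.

j₁+j₂−J=2  J+j₁−j₂=1  J−j₁+j₂=1  j₁+j₂+J+1=5
(j₁±m₁, j₂±m₂, J±M) = (2,1,0,3,0,2)
P² = 6/5
sum k=0..0:
  [0] +1/2 = 1/2
S = 1/2
C² = P²·S² = 3/10 ; C = +0.547723

+√(3/10) = +0.547723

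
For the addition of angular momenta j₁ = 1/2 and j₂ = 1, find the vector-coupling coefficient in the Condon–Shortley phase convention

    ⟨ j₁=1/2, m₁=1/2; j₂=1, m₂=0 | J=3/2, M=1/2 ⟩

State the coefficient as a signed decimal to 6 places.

+√(2/3) = +0.816497

triangle: 0!×1!×2!/4! = 2/24
(j±m)!: 1!×0!×1!×1!×2!×1! = 2
prefactor² = (2J+1)×Δ×N² = 2/3
  k=0: +1/(0!×0!×0!×1!×1!×1!) = 1
Σ = 1  ⇒  CG² = 2/3×1² = 2/3
CG = +√(2/3) = +0.816497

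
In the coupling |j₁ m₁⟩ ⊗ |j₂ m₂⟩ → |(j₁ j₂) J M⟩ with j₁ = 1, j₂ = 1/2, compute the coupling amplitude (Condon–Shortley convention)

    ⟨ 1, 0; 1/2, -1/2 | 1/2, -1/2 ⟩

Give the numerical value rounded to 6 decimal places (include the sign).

+0.577350  (= +√(1/3))

√[2·1!1!0!/3! · 1!1!0!1!0!1!] = √(1/3)
  +(−1)^0/∏(0,1,1,0,0,0)! = 1  (running 1)
⟨..|..⟩ = √(1/3)·(1) = +0.577350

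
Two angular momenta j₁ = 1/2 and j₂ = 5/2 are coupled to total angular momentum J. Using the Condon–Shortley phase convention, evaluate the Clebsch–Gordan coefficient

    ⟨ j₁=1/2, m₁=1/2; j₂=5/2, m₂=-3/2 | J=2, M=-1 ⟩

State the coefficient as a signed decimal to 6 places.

+√(2/3) ≈ +0.816497

j₁+j₂−J=1  J+j₁−j₂=0  J−j₁+j₂=4  j₁+j₂+J+1=6
(j₁±m₁, j₂±m₂, J±M) = (1,0,1,4,1,3)
P² = 24
sum k=0..0:
  [0] +1/6 = 1/6
S = 1/6
C² = P²·S² = 2/3 ; C = +0.816497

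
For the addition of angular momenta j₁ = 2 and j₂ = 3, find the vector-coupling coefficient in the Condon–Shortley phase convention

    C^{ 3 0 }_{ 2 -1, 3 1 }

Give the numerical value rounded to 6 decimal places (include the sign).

√[7·2!2!4!/9! · 1!3!4!2!3!3!] = √(96/5)
  +(−1)^1/∏(1,1,2,3,0,1)! = -1/12  (running -1/12)
  +(−1)^2/∏(2,0,1,2,1,2)! = 1/8  (running 1/24)
⟨..|..⟩ = √(96/5)·(1/24) = +0.182574

+√(1/30) = +0.182574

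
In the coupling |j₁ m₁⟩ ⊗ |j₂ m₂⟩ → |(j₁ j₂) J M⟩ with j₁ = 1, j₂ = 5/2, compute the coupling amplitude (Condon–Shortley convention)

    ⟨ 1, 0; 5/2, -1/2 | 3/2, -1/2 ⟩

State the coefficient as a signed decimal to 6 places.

√[4·2!0!3!/6! · 1!1!2!3!1!2!] = √(8/5)
  +(−1)^1/∏(1,1,0,1,0,2)! = -1/2  (running -1/2)
⟨..|..⟩ = √(8/5)·(-1/2) = -0.632456

-0.632456  (= −√(2/5))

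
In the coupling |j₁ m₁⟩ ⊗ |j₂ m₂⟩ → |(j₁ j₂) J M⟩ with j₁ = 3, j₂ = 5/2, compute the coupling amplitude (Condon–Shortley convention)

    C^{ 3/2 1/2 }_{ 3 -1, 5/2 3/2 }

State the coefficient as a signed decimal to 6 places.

triangle: 4!*2!*1!/8! = 48/40320
(j±m)!: 2!*4!*4!*1!*2!*1! = 2304
prefactor² = (2J+1)*Δ*N² = 384/35
  k=3: −1/(3!*1!*1!*1!*1!*0!) = -1/6
  k=4: +1/(4!*0!*0!*0!*2!*1!) = 1/48
Σ = -7/48  ⇒  CG² = 384/35*(-7/48)² = 7/30
CG = −√(7/30) = -0.483046

−√(7/30) ≈ -0.483046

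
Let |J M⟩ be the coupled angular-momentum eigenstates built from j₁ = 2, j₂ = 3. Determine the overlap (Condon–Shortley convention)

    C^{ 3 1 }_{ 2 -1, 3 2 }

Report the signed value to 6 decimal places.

j₁+j₂−J=2  J+j₁−j₂=2  J−j₁+j₂=4  j₁+j₂+J+1=9
(j₁±m₁, j₂±m₂, J±M) = (1,3,5,1,4,2)
P² = 64
sum k=1..2:
  [1] −1/48 = -1/48
  [2] +1/12 = 1/12
S = 1/16
C² = P²·S² = 1/4 ; C = +0.500000

+0.500000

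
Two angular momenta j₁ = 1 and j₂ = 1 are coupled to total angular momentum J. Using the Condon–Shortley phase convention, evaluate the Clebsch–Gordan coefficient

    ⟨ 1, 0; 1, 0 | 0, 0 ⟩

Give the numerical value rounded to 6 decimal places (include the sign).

-0.577350

j₁+j₂−J=2  J+j₁−j₂=0  J−j₁+j₂=0  j₁+j₂+J+1=3
(j₁±m₁, j₂±m₂, J±M) = (1,1,1,1,0,0)
P² = 1/3
sum k=1..1:
  [1] −1/1 = -1
S = -1
C² = P²·S² = 1/3 ; C = -0.577350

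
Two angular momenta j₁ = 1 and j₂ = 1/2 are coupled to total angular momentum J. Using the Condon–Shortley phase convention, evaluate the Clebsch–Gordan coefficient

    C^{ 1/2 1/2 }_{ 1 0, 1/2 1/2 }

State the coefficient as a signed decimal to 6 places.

−√(1/3) ≈ -0.577350

j₁+j₂−J=1  J+j₁−j₂=1  J−j₁+j₂=0  j₁+j₂+J+1=3
(j₁±m₁, j₂±m₂, J±M) = (1,1,1,0,1,0)
P² = 1/3
sum k=1..1:
  [1] −1/1 = -1
S = -1
C² = P²·S² = 1/3 ; C = -0.577350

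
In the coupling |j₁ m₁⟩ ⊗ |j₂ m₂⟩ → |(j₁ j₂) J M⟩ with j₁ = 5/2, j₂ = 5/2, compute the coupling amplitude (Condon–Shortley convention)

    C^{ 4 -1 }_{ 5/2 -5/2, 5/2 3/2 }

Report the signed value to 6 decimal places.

−√(1/7) ≈ -0.377964

j₁+j₂−J=1  J+j₁−j₂=4  J−j₁+j₂=4  j₁+j₂+J+1=10
(j₁±m₁, j₂±m₂, J±M) = (0,5,4,1,3,5)
P² = 20736/7
sum k=1..1:
  [1] −1/144 = -1/144
S = -1/144
C² = P²·S² = 1/7 ; C = -0.377964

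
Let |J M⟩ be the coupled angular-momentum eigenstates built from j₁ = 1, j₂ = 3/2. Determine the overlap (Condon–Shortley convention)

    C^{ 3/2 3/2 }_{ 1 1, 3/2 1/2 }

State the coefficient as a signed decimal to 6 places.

triangle: 1!·1!·2!/5! = 2/120
(j±m)!: 2!·0!·2!·1!·3!·0! = 24
prefactor² = (2J+1)·Δ·N² = 8/5
  k=0: +1/(0!·1!·0!·2!·1!·0!) = 1/2
Σ = 1/2  ⇒  CG² = 8/5·1/2² = 2/5
CG = +√(2/5) = +0.632456

+0.632456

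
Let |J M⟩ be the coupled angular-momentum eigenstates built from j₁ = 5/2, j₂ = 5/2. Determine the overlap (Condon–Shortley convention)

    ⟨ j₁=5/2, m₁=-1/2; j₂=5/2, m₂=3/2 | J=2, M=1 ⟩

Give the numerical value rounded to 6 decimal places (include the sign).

+√(1/7) ≈ +0.377964

√[5·3!2!2!/8! · 2!3!4!1!3!1!] = √(36/7)
  +(−1)^2/∏(2,1,1,2,1,0)! = 1/4  (running 1/4)
  +(−1)^3/∏(3,0,0,1,2,1)! = -1/12  (running 1/6)
⟨..|..⟩ = √(36/7)·(1/6) = +0.377964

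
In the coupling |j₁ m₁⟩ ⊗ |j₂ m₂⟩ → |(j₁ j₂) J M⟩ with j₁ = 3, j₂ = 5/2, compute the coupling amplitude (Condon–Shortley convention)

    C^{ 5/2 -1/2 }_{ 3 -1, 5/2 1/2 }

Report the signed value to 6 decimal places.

+0.478091  (= +√(8/35))

j₁+j₂−J=3  J+j₁−j₂=3  J−j₁+j₂=2  j₁+j₂+J+1=9
(j₁±m₁, j₂±m₂, J±M) = (2,4,3,2,2,3)
P² = 288/35
sum k=1..3:
  [1] −1/24 = -1/24
  [2] +1/4 = 1/4
  [3] −1/24 = -1/24
S = 1/6
C² = P²·S² = 8/35 ; C = +0.478091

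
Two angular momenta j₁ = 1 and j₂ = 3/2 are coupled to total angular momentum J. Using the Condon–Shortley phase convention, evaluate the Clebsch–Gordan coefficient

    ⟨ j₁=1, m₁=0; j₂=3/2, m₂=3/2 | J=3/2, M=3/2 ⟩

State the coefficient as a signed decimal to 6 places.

−√(3/5) ≈ -0.774597

j₁+j₂−J=1  J+j₁−j₂=1  J−j₁+j₂=2  j₁+j₂+J+1=5
(j₁±m₁, j₂±m₂, J±M) = (1,1,3,0,3,0)
P² = 12/5
sum k=1..1:
  [1] −1/2 = -1/2
S = -1/2
C² = P²·S² = 3/5 ; C = -0.774597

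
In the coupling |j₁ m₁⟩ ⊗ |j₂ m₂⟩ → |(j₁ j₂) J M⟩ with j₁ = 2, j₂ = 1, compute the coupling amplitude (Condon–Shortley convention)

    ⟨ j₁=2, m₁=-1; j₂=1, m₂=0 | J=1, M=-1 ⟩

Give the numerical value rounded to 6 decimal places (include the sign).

j₁+j₂−J=2  J+j₁−j₂=2  J−j₁+j₂=0  j₁+j₂+J+1=5
(j₁±m₁, j₂±m₂, J±M) = (1,3,1,1,0,2)
P² = 6/5
sum k=1..1:
  [1] −1/2 = -1/2
S = -1/2
C² = P²·S² = 3/10 ; C = -0.547723

-0.547723  (= −√(3/10))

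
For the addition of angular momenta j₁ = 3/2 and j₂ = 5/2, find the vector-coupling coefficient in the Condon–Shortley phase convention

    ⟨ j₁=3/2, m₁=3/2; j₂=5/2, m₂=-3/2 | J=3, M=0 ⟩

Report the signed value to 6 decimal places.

+0.547723  (= +√(3/10))

√[7·1!2!4!/8! · 3!0!1!4!3!3!] = √(216/5)
  +(−1)^0/∏(0,1,0,1,2,3)! = 1/12  (running 1/12)
⟨..|..⟩ = √(216/5)·(1/12) = +0.547723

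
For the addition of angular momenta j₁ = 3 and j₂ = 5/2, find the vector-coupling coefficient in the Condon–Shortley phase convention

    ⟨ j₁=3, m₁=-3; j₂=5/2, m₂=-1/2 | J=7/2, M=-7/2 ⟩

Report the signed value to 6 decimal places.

j₁+j₂−J=2  J+j₁−j₂=4  J−j₁+j₂=3  j₁+j₂+J+1=10
(j₁±m₁, j₂±m₂, J±M) = (0,6,2,3,0,7)
P² = 27648
sum k=2..2:
  [2] +1/288 = 1/288
S = 1/288
C² = P²·S² = 1/3 ; C = +0.577350

+√(1/3) = +0.577350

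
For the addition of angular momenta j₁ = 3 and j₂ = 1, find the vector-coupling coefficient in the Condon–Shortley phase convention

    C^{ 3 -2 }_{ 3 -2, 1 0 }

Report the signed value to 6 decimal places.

√[7·1!5!1!/8! · 1!5!1!1!1!5!] = √(300)
  +(−1)^0/∏(0,1,5,1,0,0)! = 1/120  (running 1/120)
  +(−1)^1/∏(1,0,4,0,1,1)! = -1/24  (running -1/30)
⟨..|..⟩ = √(300)·(-1/30) = -0.577350

−√(1/3) ≈ -0.577350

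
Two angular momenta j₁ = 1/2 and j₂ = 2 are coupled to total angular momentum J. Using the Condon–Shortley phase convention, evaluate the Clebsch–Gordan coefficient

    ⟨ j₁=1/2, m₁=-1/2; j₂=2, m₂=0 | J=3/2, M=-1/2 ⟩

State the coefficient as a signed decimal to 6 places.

triangle: 1!·0!·3!/5! = 6/120
(j±m)!: 0!·1!·2!·2!·1!·2! = 8
prefactor² = (2J+1)·Δ·N² = 8/5
  k=1: −1/(1!·0!·0!·1!·0!·2!) = -1/2
Σ = -1/2  ⇒  CG² = 8/5·(-1/2)² = 2/5
CG = −√(2/5) = -0.632456

-0.632456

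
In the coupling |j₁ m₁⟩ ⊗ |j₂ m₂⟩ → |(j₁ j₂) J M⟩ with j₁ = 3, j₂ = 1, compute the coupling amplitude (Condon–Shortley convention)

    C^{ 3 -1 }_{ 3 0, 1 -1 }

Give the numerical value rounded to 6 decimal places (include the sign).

√[7·1!5!1!/8! · 3!3!0!2!2!4!] = √(72)
  +(−1)^0/∏(0,1,3,0,2,1)! = 1/12  (running 1/12)
⟨..|..⟩ = √(72)·(1/12) = +0.707107

+0.707107  (= +√(1/2))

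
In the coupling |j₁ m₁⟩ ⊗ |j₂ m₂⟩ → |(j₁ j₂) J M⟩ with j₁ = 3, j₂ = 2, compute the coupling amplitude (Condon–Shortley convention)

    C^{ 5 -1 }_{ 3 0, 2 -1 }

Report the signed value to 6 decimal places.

+0.617213  (= +√(8/21))

triangle: 0!*6!*4!/11! = 17280/39916800
(j±m)!: 3!*3!*1!*3!*4!*6! = 3732480
prefactor² = (2J+1)*Δ*N² = 124416/7
  k=0: +1/(0!*0!*3!*1!*3!*3!) = 1/216
Σ = 1/216  ⇒  CG² = 124416/7*1/216² = 8/21
CG = +√(8/21) = +0.617213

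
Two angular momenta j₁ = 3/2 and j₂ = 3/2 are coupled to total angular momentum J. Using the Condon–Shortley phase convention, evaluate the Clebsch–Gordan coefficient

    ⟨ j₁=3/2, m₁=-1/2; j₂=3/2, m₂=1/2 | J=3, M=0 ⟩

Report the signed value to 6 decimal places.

j₁+j₂−J=0  J+j₁−j₂=3  J−j₁+j₂=3  j₁+j₂+J+1=7
(j₁±m₁, j₂±m₂, J±M) = (1,2,2,1,3,3)
P² = 36/5
sum k=0..0:
  [0] +1/4 = 1/4
S = 1/4
C² = P²·S² = 9/20 ; C = +0.670820

+√(9/20) ≈ +0.670820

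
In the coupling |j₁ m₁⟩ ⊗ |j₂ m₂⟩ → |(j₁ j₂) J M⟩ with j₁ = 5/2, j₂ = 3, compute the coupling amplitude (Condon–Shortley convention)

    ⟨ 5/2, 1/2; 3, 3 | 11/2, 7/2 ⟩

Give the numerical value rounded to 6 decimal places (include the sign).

j₁+j₂−J=0  J+j₁−j₂=5  J−j₁+j₂=6  j₁+j₂+J+1=12
(j₁±m₁, j₂±m₂, J±M) = (3,2,6,0,9,2)
P² = 149299200/11
sum k=0..0:
  [0] +1/8640 = 1/8640
S = 1/8640
C² = P²·S² = 2/11 ; C = +0.426401

+0.426401  (= +√(2/11))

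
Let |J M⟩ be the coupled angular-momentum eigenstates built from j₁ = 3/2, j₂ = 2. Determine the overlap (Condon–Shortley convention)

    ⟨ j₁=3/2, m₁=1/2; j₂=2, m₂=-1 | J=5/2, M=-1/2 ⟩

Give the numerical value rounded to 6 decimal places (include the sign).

+0.597614

√[6·1!2!3!/7! · 2!1!1!3!2!3!] = √(72/35)
  +(−1)^0/∏(0,1,1,1,1,2)! = 1/2  (running 1/2)
  +(−1)^1/∏(1,0,0,0,2,3)! = -1/12  (running 5/12)
⟨..|..⟩ = √(72/35)·(5/12) = +0.597614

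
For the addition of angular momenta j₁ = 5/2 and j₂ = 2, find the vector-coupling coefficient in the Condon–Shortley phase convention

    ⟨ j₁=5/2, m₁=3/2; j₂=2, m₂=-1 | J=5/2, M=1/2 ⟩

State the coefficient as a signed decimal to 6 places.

j₁+j₂−J=2  J+j₁−j₂=3  J−j₁+j₂=2  j₁+j₂+J+1=8
(j₁±m₁, j₂±m₂, J±M) = (4,1,1,3,3,2)
P² = 216/35
sum k=0..1:
  [0] +1/4 = 1/4
  [1] −1/12 = -1/12
S = 1/6
C² = P²·S² = 6/35 ; C = +0.414039

+0.414039  (= +√(6/35))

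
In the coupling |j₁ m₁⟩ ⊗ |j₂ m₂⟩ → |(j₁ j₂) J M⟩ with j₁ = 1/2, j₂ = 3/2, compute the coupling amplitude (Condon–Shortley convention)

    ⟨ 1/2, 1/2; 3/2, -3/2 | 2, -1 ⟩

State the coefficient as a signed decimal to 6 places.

+0.500000

triangle: 0!·1!·3!/5! = 6/120
(j±m)!: 1!·0!·0!·3!·1!·3! = 36
prefactor² = (2J+1)·Δ·N² = 9
  k=0: +1/(0!·0!·0!·0!·1!·3!) = 1/6
Σ = 1/6  ⇒  CG² = 9·1/6² = 1/4
CG = +√(1/4) = +0.500000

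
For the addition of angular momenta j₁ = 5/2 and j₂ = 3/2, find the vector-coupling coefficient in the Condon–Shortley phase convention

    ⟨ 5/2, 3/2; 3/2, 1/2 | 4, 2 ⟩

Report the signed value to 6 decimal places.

+0.731925

√[9·0!5!3!/9! · 4!1!2!1!6!2!] = √(8640/7)
  +(−1)^0/∏(0,0,1,2,4,1)! = 1/48  (running 1/48)
⟨..|..⟩ = √(8640/7)·(1/48) = +0.731925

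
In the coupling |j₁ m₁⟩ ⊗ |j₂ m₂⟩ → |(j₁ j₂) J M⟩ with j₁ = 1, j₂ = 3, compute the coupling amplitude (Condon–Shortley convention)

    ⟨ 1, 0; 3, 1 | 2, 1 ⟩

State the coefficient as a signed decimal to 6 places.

triangle: 2!*0!*4!/7! = 48/5040
(j±m)!: 1!*1!*4!*2!*3!*1! = 288
prefactor² = (2J+1)*Δ*N² = 96/7
  k=1: −1/(1!*1!*0!*3!*0!*1!) = -1/6
Σ = -1/6  ⇒  CG² = 96/7*(-1/6)² = 8/21
CG = −√(8/21) = -0.617213

-0.617213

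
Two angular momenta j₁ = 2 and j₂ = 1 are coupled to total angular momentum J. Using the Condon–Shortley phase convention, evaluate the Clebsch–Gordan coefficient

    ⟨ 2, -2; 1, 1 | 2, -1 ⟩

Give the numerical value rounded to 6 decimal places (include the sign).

−√(1/3) ≈ -0.577350

triangle: 1!·3!·1!/6! = 6/720
(j±m)!: 0!·4!·2!·0!·1!·3! = 288
prefactor² = (2J+1)·Δ·N² = 12
  k=1: −1/(1!·0!·3!·1!·0!·0!) = -1/6
Σ = -1/6  ⇒  CG² = 12·(-1/6)² = 1/3
CG = −√(1/3) = -0.577350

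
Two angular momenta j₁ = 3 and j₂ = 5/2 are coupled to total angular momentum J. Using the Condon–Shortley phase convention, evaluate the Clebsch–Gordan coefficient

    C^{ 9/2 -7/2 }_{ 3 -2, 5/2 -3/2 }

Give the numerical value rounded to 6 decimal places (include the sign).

−√(1/99) ≈ -0.100504

√[10·1!5!4!/11! · 1!5!1!4!1!8!] = √(921600/11)
  +(−1)^0/∏(0,1,5,1,0,3)! = 1/720  (running 1/720)
  +(−1)^1/∏(1,0,4,0,1,4)! = -1/576  (running -1/2880)
⟨..|..⟩ = √(921600/11)·(-1/2880) = -0.100504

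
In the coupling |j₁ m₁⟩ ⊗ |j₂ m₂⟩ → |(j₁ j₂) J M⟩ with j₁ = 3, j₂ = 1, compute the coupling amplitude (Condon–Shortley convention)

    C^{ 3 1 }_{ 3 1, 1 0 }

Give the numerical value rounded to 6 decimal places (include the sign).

+√(1/12) = +0.288675

√[7·1!5!1!/8! · 4!2!1!1!4!2!] = √(48)
  +(−1)^0/∏(0,1,2,1,3,0)! = 1/12  (running 1/12)
  +(−1)^1/∏(1,0,1,0,4,1)! = -1/24  (running 1/24)
⟨..|..⟩ = √(48)·(1/24) = +0.288675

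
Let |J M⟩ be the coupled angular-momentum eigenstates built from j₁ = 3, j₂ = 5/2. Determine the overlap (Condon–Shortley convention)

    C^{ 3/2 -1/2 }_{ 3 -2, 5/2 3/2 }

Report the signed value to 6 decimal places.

triangle: 4!·2!·1!/8! = 48/40320
(j±m)!: 1!·5!·4!·1!·1!·2! = 5760
prefactor² = (2J+1)·Δ·N² = 192/7
  k=3: −1/(3!·1!·2!·1!·0!·0!) = -1/12
  k=4: +1/(4!·0!·1!·0!·1!·1!) = 1/24
Σ = -1/24  ⇒  CG² = 192/7·(-1/24)² = 1/21
CG = −√(1/21) = -0.218218

-0.218218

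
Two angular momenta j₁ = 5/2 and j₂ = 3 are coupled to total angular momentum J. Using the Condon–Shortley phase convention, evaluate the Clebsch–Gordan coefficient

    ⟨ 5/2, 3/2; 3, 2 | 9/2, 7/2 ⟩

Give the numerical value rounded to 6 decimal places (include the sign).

-0.100504  (= −√(1/99))

triangle: 1!·4!·5!/11! = 2880/39916800
(j±m)!: 4!·1!·5!·1!·8!·1! = 116121600
prefactor² = (2J+1)·Δ·N² = 921600/11
  k=0: +1/(0!·1!·1!·5!·3!·0!) = 1/720
  k=1: −1/(1!·0!·0!·4!·4!·1!) = -1/576
Σ = -1/2880  ⇒  CG² = 921600/11·(-1/2880)² = 1/99
CG = −√(1/99) = -0.100504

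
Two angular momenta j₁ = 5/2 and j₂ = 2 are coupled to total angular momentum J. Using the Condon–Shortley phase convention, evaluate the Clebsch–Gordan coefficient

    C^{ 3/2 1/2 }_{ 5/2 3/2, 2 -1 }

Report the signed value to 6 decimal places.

-0.138013  (= −√(2/105))

j₁+j₂−J=3  J+j₁−j₂=2  J−j₁+j₂=1  j₁+j₂+J+1=7
(j₁±m₁, j₂±m₂, J±M) = (4,1,1,3,2,1)
P² = 96/35
sum k=0..1:
  [0] +1/6 = 1/6
  [1] −1/4 = -1/4
S = -1/12
C² = P²·S² = 2/105 ; C = -0.138013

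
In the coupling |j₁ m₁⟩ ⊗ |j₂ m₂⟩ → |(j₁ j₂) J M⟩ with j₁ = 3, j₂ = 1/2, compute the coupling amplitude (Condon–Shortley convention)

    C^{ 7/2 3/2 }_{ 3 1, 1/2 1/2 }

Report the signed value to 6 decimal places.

+0.845154  (= +√(5/7))

√[8·0!6!1!/8! · 4!2!1!0!5!2!] = √(11520/7)
  +(−1)^0/∏(0,0,2,1,4,0)! = 1/48  (running 1/48)
⟨..|..⟩ = √(11520/7)·(1/48) = +0.845154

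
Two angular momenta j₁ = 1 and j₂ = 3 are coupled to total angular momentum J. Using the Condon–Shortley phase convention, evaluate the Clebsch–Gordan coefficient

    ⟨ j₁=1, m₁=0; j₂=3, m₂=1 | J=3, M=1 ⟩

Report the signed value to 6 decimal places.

√[7·1!1!5!/8! · 1!1!4!2!4!2!] = √(48)
  +(−1)^0/∏(0,1,1,4,0,1)! = 1/24  (running 1/24)
  +(−1)^1/∏(1,0,0,3,1,2)! = -1/12  (running -1/24)
⟨..|..⟩ = √(48)·(-1/24) = -0.288675

-0.288675  (= −√(1/12))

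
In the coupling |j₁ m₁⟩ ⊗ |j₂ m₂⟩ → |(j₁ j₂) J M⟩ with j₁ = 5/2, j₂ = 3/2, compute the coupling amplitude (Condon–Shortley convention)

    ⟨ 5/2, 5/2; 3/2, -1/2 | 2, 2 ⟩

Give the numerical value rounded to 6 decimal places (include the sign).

j₁+j₂−J=2  J+j₁−j₂=3  J−j₁+j₂=1  j₁+j₂+J+1=7
(j₁±m₁, j₂±m₂, J±M) = (5,0,1,2,4,0)
P² = 480/7
sum k=0..0:
  [0] +1/12 = 1/12
S = 1/12
C² = P²·S² = 10/21 ; C = +0.690066

+0.690066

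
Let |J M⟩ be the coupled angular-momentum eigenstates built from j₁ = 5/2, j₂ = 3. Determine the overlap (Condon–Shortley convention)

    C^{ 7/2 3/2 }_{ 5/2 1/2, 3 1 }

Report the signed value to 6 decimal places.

triangle: 2!·3!·4!/10! = 288/3628800
(j±m)!: 3!·2!·4!·2!·5!·2! = 138240
prefactor² = (2J+1)·Δ·N² = 3072/35
  k=0: +1/(0!·2!·2!·4!·1!·0!) = 1/96
  k=1: −1/(1!·1!·1!·3!·2!·1!) = -1/12
  k=2: +1/(2!·0!·0!·2!·3!·2!) = 1/48
Σ = -5/96  ⇒  CG² = 3072/35·(-5/96)² = 5/21
CG = −√(5/21) = -0.487950

−√(5/21) = -0.487950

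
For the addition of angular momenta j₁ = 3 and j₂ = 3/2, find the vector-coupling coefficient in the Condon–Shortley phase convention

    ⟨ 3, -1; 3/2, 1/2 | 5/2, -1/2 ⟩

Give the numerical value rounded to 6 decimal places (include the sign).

-0.119523

√[6·2!4!1!/8! · 2!4!2!1!2!3!] = √(288/35)
  +(−1)^1/∏(1,1,3,1,1,0)! = -1/6  (running -1/6)
  +(−1)^2/∏(2,0,2,0,2,1)! = 1/8  (running -1/24)
⟨..|..⟩ = √(288/35)·(-1/24) = -0.119523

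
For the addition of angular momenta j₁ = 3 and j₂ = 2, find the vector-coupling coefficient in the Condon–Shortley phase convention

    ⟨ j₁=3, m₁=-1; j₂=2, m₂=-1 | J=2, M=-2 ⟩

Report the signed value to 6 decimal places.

−√(3/14) = -0.462910

√[5·3!3!1!/8! · 2!4!1!3!0!4!] = √(216/7)
  +(−1)^1/∏(1,2,3,0,0,1)! = -1/12  (running -1/12)
⟨..|..⟩ = √(216/7)·(-1/12) = -0.462910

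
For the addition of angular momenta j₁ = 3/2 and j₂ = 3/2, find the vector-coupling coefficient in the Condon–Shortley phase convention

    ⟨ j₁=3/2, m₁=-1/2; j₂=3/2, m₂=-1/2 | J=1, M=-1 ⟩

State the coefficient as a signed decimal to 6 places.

−√(2/5) ≈ -0.632456

j₁+j₂−J=2  J+j₁−j₂=1  J−j₁+j₂=1  j₁+j₂+J+1=5
(j₁±m₁, j₂±m₂, J±M) = (1,2,1,2,0,2)
P² = 2/5
sum k=1..1:
  [1] −1/1 = -1
S = -1
C² = P²·S² = 2/5 ; C = -0.632456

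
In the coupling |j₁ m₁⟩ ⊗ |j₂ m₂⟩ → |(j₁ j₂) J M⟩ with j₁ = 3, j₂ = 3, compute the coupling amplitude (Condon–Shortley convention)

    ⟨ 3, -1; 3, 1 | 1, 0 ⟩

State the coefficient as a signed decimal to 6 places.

√[3·5!1!1!/8! · 2!4!4!2!1!1!] = √(144/7)
  +(−1)^3/∏(3,2,1,1,0,0)! = -1/12  (running -1/12)
  +(−1)^4/∏(4,1,0,0,1,1)! = 1/24  (running -1/24)
⟨..|..⟩ = √(144/7)·(-1/24) = -0.188982

-0.188982  (= −√(1/28))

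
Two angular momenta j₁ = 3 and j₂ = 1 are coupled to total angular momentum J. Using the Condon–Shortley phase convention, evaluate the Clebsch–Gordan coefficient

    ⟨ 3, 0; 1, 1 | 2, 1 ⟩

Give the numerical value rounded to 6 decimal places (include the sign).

triangle: 2!×4!×0!/7! = 48/5040
(j±m)!: 3!×3!×2!×0!×3!×1! = 432
prefactor² = (2J+1)×Δ×N² = 144/7
  k=2: +1/(2!×0!×1!×0!×3!×0!) = 1/12
Σ = 1/12  ⇒  CG² = 144/7×1/12² = 1/7
CG = +√(1/7) = +0.377964

+√(1/7) = +0.377964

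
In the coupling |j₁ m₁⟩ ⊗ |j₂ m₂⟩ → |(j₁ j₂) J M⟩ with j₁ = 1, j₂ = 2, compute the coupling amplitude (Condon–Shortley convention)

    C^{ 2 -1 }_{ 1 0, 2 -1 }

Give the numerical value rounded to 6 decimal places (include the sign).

triangle: 1!×1!×3!/6! = 6/720
(j±m)!: 1!×1!×1!×3!×1!×3! = 36
prefactor² = (2J+1)×Δ×N² = 3/2
  k=0: +1/(0!×1!×1!×1!×0!×2!) = 1/2
  k=1: −1/(1!×0!×0!×0!×1!×3!) = -1/6
Σ = 1/3  ⇒  CG² = 3/2×1/3² = 1/6
CG = +√(1/6) = +0.408248

+0.408248  (= +√(1/6))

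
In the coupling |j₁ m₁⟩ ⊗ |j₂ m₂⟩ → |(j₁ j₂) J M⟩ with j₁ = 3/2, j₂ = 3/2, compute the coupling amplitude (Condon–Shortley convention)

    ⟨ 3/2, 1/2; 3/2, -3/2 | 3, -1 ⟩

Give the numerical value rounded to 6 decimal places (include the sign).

+0.447214

j₁+j₂−J=0  J+j₁−j₂=3  J−j₁+j₂=3  j₁+j₂+J+1=7
(j₁±m₁, j₂±m₂, J±M) = (2,1,0,3,2,4)
P² = 144/5
sum k=0..0:
  [0] +1/12 = 1/12
S = 1/12
C² = P²·S² = 1/5 ; C = +0.447214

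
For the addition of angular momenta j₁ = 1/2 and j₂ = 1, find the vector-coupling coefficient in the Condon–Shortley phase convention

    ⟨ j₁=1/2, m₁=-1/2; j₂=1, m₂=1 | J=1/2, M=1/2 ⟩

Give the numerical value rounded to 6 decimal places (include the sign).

triangle: 1!*0!*1!/3! = 1/6
(j±m)!: 0!*1!*2!*0!*1!*0! = 2
prefactor² = (2J+1)*Δ*N² = 2/3
  k=1: −1/(1!*0!*0!*1!*0!*0!) = -1
Σ = -1  ⇒  CG² = 2/3*(-1)² = 2/3
CG = −√(2/3) = -0.816497

−√(2/3) ≈ -0.816497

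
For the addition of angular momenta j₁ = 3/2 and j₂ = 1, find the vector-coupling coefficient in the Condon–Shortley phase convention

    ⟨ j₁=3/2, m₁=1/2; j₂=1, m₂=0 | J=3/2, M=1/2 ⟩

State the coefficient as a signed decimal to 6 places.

triangle: 1!×2!×1!/5! = 2/120
(j±m)!: 2!×1!×1!×1!×2!×1! = 4
prefactor² = (2J+1)×Δ×N² = 4/15
  k=0: +1/(0!×1!×1!×1!×1!×0!) = 1
  k=1: −1/(1!×0!×0!×0!×2!×1!) = -1/2
Σ = 1/2  ⇒  CG² = 4/15×1/2² = 1/15
CG = +√(1/15) = +0.258199

+0.258199  (= +√(1/15))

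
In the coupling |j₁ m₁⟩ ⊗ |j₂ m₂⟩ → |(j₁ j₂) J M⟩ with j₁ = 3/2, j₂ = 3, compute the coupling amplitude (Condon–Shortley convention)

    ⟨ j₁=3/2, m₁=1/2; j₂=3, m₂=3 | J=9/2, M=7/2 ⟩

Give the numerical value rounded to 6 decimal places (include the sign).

j₁+j₂−J=0  J+j₁−j₂=3  J−j₁+j₂=6  j₁+j₂+J+1=10
(j₁±m₁, j₂±m₂, J±M) = (2,1,6,0,8,1)
P² = 691200
sum k=0..0:
  [0] +1/1440 = 1/1440
S = 1/1440
C² = P²·S² = 1/3 ; C = +0.577350

+√(1/3) = +0.577350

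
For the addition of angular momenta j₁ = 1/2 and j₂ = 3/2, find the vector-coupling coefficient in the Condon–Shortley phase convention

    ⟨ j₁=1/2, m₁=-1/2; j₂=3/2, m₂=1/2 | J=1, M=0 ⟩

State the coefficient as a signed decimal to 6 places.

−√(1/2) = -0.707107

triangle: 1!·0!·2!/4! = 2/24
(j±m)!: 0!·1!·2!·1!·1!·1! = 2
prefactor² = (2J+1)·Δ·N² = 1/2
  k=1: −1/(1!·0!·0!·1!·0!·1!) = -1
Σ = -1  ⇒  CG² = 1/2·(-1)² = 1/2
CG = −√(1/2) = -0.707107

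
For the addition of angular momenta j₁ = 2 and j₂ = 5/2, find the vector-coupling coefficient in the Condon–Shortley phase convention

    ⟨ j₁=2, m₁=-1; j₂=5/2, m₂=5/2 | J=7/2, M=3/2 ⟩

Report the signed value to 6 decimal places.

−√(5/21) = -0.487950

j₁+j₂−J=1  J+j₁−j₂=3  J−j₁+j₂=4  j₁+j₂+J+1=9
(j₁±m₁, j₂±m₂, J±M) = (1,3,5,0,5,2)
P² = 3840/7
sum k=1..1:
  [1] −1/48 = -1/48
S = -1/48
C² = P²·S² = 5/21 ; C = -0.487950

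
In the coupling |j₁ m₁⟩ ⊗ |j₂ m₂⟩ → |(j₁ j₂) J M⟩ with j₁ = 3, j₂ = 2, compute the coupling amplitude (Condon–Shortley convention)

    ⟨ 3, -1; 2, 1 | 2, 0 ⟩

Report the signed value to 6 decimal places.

+√(1/7) ≈ +0.377964

j₁+j₂−J=3  J+j₁−j₂=3  J−j₁+j₂=1  j₁+j₂+J+1=8
(j₁±m₁, j₂±m₂, J±M) = (2,4,3,1,2,2)
P² = 36/7
sum k=2..3:
  [2] +1/4 = 1/4
  [3] −1/12 = -1/12
S = 1/6
C² = P²·S² = 1/7 ; C = +0.377964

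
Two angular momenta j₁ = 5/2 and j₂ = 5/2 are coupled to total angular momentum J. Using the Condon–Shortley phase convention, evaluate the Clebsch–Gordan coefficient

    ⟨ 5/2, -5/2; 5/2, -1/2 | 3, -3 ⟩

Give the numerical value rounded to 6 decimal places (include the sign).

j₁+j₂−J=2  J+j₁−j₂=3  J−j₁+j₂=3  j₁+j₂+J+1=9
(j₁±m₁, j₂±m₂, J±M) = (0,5,2,3,0,6)
P² = 1440
sum k=2..2:
  [2] +1/72 = 1/72
S = 1/72
C² = P²·S² = 5/18 ; C = +0.527046

+0.527046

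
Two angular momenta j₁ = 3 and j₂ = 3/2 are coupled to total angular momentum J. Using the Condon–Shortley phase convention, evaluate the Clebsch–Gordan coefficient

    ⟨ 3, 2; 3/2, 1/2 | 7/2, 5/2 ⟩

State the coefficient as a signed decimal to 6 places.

+0.377964  (= +√(1/7))

j₁+j₂−J=1  J+j₁−j₂=5  J−j₁+j₂=2  j₁+j₂+J+1=9
(j₁±m₁, j₂±m₂, J±M) = (5,1,2,1,6,1)
P² = 6400/7
sum k=0..1:
  [0] +1/48 = 1/48
  [1] −1/120 = -1/120
S = 1/80
C² = P²·S² = 1/7 ; C = +0.377964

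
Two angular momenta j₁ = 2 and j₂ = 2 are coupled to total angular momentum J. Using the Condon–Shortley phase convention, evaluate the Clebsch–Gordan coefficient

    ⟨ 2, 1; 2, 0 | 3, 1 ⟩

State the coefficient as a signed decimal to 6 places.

+0.447214  (= +√(1/5))

triangle: 1!×3!×3!/8! = 36/40320
(j±m)!: 3!×1!×2!×2!×4!×2! = 1152
prefactor² = (2J+1)×Δ×N² = 36/5
  k=0: +1/(0!×1!×1!×2!×2!×1!) = 1/4
  k=1: −1/(1!×0!×0!×1!×3!×2!) = -1/12
Σ = 1/6  ⇒  CG² = 36/5×1/6² = 1/5
CG = +√(1/5) = +0.447214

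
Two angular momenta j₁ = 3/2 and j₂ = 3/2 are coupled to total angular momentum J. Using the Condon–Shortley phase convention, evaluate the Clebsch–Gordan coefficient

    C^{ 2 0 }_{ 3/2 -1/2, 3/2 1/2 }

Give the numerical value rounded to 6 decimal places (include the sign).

√[5·1!2!2!/6! · 1!2!2!1!2!2!] = √(4/9)
  +(−1)^0/∏(0,1,2,2,0,0)! = 1/4  (running 1/4)
  +(−1)^1/∏(1,0,1,1,1,1)! = -1  (running -3/4)
⟨..|..⟩ = √(4/9)·(-3/4) = -0.500000

-0.500000  (= −√(1/4))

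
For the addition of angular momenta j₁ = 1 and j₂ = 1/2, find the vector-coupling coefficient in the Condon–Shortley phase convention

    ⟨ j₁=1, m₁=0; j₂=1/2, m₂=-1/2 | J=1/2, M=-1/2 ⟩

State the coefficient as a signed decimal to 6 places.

√[2·1!1!0!/3! · 1!1!0!1!0!1!] = √(1/3)
  +(−1)^0/∏(0,1,1,0,0,0)! = 1  (running 1)
⟨..|..⟩ = √(1/3)·(1) = +0.577350

+√(1/3) = +0.577350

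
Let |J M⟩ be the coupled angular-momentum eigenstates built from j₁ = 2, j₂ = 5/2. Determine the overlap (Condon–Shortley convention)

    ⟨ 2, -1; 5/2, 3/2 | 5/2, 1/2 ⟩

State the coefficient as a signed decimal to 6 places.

triangle: 2!×2!×3!/8! = 24/40320
(j±m)!: 1!×3!×4!×1!×3!×2! = 1728
prefactor² = (2J+1)×Δ×N² = 216/35
  k=1: −1/(1!×1!×2!×3!×0!×0!) = -1/12
  k=2: +1/(2!×0!×1!×2!×1!×1!) = 1/4
Σ = 1/6  ⇒  CG² = 216/35×1/6² = 6/35
CG = +√(6/35) = +0.414039

+0.414039  (= +√(6/35))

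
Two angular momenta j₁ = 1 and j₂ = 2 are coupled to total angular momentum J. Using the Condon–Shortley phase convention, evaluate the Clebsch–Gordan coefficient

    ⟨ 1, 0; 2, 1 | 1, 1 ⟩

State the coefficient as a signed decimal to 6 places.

-0.547723

√[3·2!0!2!/5! · 1!1!3!1!2!0!] = √(6/5)
  +(−1)^1/∏(1,1,0,2,0,0)! = -1/2  (running -1/2)
⟨..|..⟩ = √(6/5)·(-1/2) = -0.547723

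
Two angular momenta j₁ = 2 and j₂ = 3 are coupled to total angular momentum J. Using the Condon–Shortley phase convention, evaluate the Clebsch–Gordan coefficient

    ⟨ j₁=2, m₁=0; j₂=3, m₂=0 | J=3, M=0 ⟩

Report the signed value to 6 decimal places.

−√(4/15) ≈ -0.516398

√[7·2!2!4!/9! · 2!2!3!3!3!3!] = √(48/5)
  +(−1)^0/∏(0,2,2,3,0,1)! = 1/24  (running 1/24)
  +(−1)^1/∏(1,1,1,2,1,2)! = -1/4  (running -5/24)
  +(−1)^2/∏(2,0,0,1,2,3)! = 1/24  (running -1/6)
⟨..|..⟩ = √(48/5)·(-1/6) = -0.516398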